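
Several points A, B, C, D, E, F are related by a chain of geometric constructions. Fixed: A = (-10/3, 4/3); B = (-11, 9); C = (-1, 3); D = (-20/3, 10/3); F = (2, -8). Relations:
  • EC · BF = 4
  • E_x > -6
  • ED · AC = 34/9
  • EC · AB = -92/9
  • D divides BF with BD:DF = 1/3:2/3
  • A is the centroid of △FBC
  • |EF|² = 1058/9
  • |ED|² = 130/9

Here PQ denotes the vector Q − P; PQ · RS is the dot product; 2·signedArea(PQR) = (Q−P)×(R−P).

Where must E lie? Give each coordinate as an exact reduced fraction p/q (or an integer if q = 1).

E = (-17/3, -1/3)

1. E_x = -17/3  [EC · BF = 4 ∩ EC · AB = -92/9]
2. E_y = -1/3  [EC · BF = 4 ∩ EC · AB = -92/9]
   → E = (-17/3, -1/3)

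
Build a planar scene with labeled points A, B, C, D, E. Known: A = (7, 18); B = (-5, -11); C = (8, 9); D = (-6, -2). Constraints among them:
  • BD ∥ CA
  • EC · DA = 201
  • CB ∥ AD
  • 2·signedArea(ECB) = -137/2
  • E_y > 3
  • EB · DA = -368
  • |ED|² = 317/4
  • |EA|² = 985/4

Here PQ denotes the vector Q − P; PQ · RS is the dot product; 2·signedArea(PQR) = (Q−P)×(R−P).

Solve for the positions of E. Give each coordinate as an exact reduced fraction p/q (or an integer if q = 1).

E = (1, 7/2)

1. E_x = 1  [2·signedArea(ECB) = -137/2 ∩ EC · DA = 201]
2. E_y = 7/2  [2·signedArea(ECB) = -137/2 ∩ EC · DA = 201]
   → E = (1, 7/2)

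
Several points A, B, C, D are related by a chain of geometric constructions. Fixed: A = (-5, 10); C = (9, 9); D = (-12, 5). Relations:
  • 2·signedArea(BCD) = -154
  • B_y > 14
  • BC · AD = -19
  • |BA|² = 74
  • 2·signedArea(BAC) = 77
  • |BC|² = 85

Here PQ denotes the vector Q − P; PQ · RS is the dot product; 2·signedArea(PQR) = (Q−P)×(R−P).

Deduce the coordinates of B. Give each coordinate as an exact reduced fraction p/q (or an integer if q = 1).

1. B_x = 2  [BC · AD = -19 ∩ 2·signedArea(BCD) = -154]
2. B_y = 15  [BC · AD = -19 ∩ 2·signedArea(BCD) = -154]
   → B = (2, 15)

B = (2, 15)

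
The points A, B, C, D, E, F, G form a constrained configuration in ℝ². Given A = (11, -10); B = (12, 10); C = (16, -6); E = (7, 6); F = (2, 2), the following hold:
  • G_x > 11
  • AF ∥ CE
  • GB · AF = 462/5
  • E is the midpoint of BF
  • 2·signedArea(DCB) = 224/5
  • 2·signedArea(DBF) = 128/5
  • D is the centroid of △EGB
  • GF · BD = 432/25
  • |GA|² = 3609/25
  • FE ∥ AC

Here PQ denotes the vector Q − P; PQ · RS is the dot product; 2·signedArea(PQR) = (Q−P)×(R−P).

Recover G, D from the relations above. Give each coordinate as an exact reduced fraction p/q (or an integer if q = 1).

D = (51/5, 6)
G = (58/5, 2)

1. G_x = 58/5  [line 9·x + -12·y + -402/5 = 0 ∩ |GA|² = 3609/25]
2. G_y = 2  [line 9·x + -12·y + -402/5 = 0 ∩ |GA|² = 3609/25]
   → G = (58/5, 2)
3. D_x = 51/5  [GF · BD = 432/25 ∩ D is the centroid of △EGB]
4. D_y = 6  [GF · BD = 432/25 ∩ D is the centroid of △EGB]
   → D = (51/5, 6)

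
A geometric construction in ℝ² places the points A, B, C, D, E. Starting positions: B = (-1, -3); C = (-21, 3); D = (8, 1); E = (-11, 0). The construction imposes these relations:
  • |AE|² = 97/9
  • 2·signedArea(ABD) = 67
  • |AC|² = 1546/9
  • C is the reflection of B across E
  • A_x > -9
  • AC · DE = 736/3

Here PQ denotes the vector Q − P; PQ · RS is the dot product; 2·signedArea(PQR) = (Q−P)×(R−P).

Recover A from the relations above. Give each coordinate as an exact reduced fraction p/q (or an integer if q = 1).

1. A_x = -8  [AC · DE = 736/3 ∩ 2·signedArea(ABD) = 67]
2. A_y = 4/3  [AC · DE = 736/3 ∩ 2·signedArea(ABD) = 67]
   → A = (-8, 4/3)

A = (-8, 4/3)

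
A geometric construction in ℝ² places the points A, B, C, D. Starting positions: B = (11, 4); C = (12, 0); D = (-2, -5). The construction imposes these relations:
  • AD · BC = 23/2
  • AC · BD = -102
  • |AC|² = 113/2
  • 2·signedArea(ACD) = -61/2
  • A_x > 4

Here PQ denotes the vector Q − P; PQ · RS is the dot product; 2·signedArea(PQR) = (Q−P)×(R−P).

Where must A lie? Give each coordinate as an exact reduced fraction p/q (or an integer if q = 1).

1. A_x = 9/2  [AD · BC = 23/2 ∩ 2·signedArea(ACD) = -61/2]
2. A_y = -1/2  [AD · BC = 23/2 ∩ 2·signedArea(ACD) = -61/2]
   → A = (9/2, -1/2)

A = (9/2, -1/2)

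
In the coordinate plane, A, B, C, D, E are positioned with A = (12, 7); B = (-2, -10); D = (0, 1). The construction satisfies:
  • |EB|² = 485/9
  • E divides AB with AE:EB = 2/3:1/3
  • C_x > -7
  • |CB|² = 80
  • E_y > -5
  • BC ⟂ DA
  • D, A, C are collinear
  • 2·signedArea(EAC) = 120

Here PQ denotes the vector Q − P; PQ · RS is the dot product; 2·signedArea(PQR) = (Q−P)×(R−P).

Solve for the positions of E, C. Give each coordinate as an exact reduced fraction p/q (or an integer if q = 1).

C = (-6, -2)
E = (8/3, -13/3)

1. E_x = 8/3  [E divides AB with AE:EB = 2/3:1/3]
2. E_y = -13/3  [E divides AB with AE:EB = 2/3:1/3]
   → E = (8/3, -13/3)
3. C_x = -6  [D, A, C are collinear ∩ BC ⟂ DA]
4. C_y = -2  [D, A, C are collinear ∩ BC ⟂ DA]
   → C = (-6, -2)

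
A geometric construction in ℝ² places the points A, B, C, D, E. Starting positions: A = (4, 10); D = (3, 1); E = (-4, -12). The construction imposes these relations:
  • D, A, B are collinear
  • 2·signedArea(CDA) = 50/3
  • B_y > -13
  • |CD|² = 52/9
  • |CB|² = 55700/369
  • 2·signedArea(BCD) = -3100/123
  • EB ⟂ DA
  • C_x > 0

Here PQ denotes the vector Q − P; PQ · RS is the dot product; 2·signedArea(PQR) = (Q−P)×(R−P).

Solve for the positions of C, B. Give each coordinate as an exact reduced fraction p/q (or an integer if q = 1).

1. B_x = 61/41  [D, A, B are collinear ∩ EB ⟂ DA]
2. B_y = -517/41  [D, A, B are collinear ∩ EB ⟂ DA]
   → B = (61/41, -517/41)
3. C_x = 1  [line -9·x + 1·y + 28/3 = 0 ∩ |CB|² = 55700/369]
4. C_y = -1/3  [line -9·x + 1·y + 28/3 = 0 ∩ |CB|² = 55700/369]
   → C = (1, -1/3)

B = (61/41, -517/41)
C = (1, -1/3)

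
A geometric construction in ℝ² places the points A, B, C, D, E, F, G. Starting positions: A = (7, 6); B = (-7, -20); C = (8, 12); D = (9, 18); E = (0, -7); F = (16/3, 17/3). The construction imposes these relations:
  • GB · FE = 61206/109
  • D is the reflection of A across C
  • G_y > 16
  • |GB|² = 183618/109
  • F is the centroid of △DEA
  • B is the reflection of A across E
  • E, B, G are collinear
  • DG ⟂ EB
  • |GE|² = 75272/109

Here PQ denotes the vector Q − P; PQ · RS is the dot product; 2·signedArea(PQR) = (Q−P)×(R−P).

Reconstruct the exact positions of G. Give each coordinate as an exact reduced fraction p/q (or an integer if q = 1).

1. G_x = 1358/109  [E, B, G are collinear ∩ DG ⟂ EB]
2. G_y = 1759/109  [E, B, G are collinear ∩ DG ⟂ EB]
   → G = (1358/109, 1759/109)

G = (1358/109, 1759/109)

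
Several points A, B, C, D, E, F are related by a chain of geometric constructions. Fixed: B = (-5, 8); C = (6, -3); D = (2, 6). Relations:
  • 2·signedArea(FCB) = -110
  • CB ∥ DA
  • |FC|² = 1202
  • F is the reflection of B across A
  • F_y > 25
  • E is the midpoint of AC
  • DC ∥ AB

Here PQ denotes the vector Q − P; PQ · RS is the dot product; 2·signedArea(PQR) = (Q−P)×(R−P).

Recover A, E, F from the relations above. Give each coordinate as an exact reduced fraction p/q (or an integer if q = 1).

1. A_x = -9  [DC ∥ AB ∩ CB ∥ DA]
2. A_y = 17  [DC ∥ AB ∩ CB ∥ DA]
   → A = (-9, 17)
3. E_x = -3/2  [E is the midpoint of AC]
4. E_y = 7  [E is the midpoint of AC]
   → E = (-3/2, 7)
5. F_x = -13  [F is the reflection of B across A]
6. F_y = 26  [F is the reflection of B across A]
   → F = (-13, 26)

A = (-9, 17)
E = (-3/2, 7)
F = (-13, 26)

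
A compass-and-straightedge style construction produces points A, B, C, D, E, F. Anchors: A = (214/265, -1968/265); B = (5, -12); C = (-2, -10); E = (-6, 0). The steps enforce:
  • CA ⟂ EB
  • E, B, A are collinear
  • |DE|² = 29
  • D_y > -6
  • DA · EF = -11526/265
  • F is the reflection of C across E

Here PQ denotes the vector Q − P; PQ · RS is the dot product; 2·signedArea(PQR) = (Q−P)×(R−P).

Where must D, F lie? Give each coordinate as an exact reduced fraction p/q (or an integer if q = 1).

D = (-4, -5)
F = (-10, 10)

1. F_x = -10  [F is the reflection of C across E]
2. F_y = 10  [F is the reflection of C across E]
   → F = (-10, 10)
3. D_x = -4  [line 4·x + -10·y + -34 = 0 ∩ |DE|² = 29]
4. D_y = -5  [line 4·x + -10·y + -34 = 0 ∩ |DE|² = 29]
   → D = (-4, -5)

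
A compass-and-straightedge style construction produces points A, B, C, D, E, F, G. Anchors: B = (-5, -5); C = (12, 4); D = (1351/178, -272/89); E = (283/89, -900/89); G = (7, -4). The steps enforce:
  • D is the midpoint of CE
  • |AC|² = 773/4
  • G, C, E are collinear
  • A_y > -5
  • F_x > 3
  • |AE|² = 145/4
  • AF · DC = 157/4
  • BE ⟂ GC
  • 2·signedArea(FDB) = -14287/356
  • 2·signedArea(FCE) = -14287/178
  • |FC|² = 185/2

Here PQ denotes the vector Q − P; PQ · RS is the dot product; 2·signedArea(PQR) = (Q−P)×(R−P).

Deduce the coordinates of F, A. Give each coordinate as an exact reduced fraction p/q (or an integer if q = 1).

A = (1, -9/2)
F = (7/2, -1/2)

1. F_x = 7/2  [2·signedArea(FCE) = -14287/178 ∩ 2·signedArea(FDB) = -14287/356]
2. F_y = -1/2  [2·signedArea(FCE) = -14287/178 ∩ 2·signedArea(FDB) = -14287/356]
   → F = (7/2, -1/2)
3. A_x = 1  [line -785/178·x + -628/89·y + -4867/178 = 0 ∩ |AC|² = 773/4]
4. A_y = -9/2  [line -785/178·x + -628/89·y + -4867/178 = 0 ∩ |AC|² = 773/4]
   → A = (1, -9/2)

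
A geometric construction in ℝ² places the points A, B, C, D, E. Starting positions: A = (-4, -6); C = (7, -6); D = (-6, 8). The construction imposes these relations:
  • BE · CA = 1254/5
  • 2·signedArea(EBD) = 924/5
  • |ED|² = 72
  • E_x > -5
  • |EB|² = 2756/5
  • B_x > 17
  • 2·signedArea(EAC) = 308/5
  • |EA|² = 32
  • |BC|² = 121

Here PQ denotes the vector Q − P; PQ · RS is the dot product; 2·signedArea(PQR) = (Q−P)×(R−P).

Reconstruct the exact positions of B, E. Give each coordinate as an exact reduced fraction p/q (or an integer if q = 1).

B = (18, -6)
E = (-24/5, -2/5)

1. E_y = -2/5  [2·signedArea(EAC) = 308/5]
2. E_x = -24/5  [|ED|² = 72]
   → E = (-24/5, -2/5)
3. B_x = 18  [BE · CA = 1254/5 ∩ 2·signedArea(EBD) = 924/5]
4. B_y = -6  [BE · CA = 1254/5 ∩ 2·signedArea(EBD) = 924/5]
   → B = (18, -6)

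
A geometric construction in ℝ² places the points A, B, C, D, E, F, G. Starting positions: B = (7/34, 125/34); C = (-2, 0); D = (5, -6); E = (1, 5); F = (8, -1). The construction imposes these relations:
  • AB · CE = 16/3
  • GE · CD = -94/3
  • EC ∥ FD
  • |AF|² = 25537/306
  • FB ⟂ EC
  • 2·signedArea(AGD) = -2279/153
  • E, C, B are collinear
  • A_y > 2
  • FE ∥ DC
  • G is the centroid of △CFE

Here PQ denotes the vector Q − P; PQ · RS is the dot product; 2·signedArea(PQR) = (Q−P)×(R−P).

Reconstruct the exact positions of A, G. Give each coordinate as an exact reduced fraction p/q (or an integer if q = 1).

1. A_x = -9/34  [line -3·x + -5·y + 41/3 = 0 ∩ |AF|² = 25537/306]
2. A_y = 295/102  [line -3·x + -5·y + 41/3 = 0 ∩ |AF|² = 25537/306]
   → A = (-9/34, 295/102)
3. G_x = 7/3  [2·signedArea(AGD) = -2279/153 ∩ G is the centroid of △CFE]
4. G_y = 4/3  [2·signedArea(AGD) = -2279/153 ∩ G is the centroid of △CFE]
   → G = (7/3, 4/3)

A = (-9/34, 295/102)
G = (7/3, 4/3)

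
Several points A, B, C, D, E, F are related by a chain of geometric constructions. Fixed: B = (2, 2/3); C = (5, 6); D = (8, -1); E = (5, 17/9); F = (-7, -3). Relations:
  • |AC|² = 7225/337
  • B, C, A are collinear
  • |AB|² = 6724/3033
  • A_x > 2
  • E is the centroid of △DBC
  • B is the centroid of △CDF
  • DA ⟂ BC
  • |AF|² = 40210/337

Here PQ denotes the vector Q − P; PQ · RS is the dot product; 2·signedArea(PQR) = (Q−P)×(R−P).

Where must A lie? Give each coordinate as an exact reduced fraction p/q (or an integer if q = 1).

A = (920/337, 662/337)

1. A_x = 920/337  [B, C, A are collinear ∩ DA ⟂ BC]
2. A_y = 662/337  [B, C, A are collinear ∩ DA ⟂ BC]
   → A = (920/337, 662/337)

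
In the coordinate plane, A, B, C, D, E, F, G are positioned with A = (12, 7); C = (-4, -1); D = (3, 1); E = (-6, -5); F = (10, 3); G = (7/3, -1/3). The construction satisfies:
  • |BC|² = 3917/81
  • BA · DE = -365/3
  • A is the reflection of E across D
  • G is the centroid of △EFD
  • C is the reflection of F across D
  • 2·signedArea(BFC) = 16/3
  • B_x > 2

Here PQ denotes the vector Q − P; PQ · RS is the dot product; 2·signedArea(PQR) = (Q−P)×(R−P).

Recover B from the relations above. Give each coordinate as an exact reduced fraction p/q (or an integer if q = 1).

1. B_x = 25/9  [BA · DE = -365/3 ∩ 2·signedArea(BFC) = 16/3]
2. B_y = 5/9  [BA · DE = -365/3 ∩ 2·signedArea(BFC) = 16/3]
   → B = (25/9, 5/9)

B = (25/9, 5/9)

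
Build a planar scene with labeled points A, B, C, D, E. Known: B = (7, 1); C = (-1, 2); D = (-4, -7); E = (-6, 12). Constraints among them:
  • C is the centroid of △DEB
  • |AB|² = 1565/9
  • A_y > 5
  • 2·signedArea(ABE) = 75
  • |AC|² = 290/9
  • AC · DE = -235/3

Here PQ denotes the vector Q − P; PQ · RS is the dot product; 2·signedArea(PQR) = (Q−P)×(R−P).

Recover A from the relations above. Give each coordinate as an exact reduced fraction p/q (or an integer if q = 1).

1. A_x = -16/3  [AC · DE = -235/3 ∩ 2·signedArea(ABE) = 75]
2. A_y = 17/3  [AC · DE = -235/3 ∩ 2·signedArea(ABE) = 75]
   → A = (-16/3, 17/3)

A = (-16/3, 17/3)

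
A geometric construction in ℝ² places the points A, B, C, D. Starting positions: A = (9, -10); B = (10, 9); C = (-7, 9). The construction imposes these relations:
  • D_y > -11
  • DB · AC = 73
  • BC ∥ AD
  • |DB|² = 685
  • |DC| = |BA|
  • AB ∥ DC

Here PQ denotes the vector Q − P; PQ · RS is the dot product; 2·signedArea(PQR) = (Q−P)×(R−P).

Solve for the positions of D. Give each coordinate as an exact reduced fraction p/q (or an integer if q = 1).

D = (-8, -10)

1. D_x = -8  [AB ∥ DC ∩ BC ∥ AD]
2. D_y = -10  [AB ∥ DC ∩ BC ∥ AD]
   → D = (-8, -10)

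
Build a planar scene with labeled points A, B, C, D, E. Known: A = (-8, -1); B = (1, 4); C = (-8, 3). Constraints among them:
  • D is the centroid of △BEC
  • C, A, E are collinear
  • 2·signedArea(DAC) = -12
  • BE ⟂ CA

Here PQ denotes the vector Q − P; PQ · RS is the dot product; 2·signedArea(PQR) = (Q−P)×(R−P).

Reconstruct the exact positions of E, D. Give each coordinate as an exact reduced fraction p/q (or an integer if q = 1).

1. E_x = -8  [C, A, E are collinear ∩ BE ⟂ CA]
2. E_y = 4  [C, A, E are collinear ∩ BE ⟂ CA]
   → E = (-8, 4)
3. D_x = -5  [D is the centroid of △BEC]
4. D_y = 11/3  [D is the centroid of △BEC]
   → D = (-5, 11/3)

D = (-5, 11/3)
E = (-8, 4)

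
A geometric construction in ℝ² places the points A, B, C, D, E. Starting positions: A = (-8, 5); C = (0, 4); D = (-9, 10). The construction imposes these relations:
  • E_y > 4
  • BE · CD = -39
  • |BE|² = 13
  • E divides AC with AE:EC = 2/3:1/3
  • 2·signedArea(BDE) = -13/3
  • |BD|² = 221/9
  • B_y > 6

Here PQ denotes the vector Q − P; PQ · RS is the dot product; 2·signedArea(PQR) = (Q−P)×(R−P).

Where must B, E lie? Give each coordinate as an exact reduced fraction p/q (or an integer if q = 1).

B = (-17/3, 19/3)
E = (-8/3, 13/3)

1. E_x = -8/3  [E divides AC with AE:EC = 2/3:1/3]
2. E_y = 13/3  [E divides AC with AE:EC = 2/3:1/3]
   → E = (-8/3, 13/3)
3. B_x = -17/3  [2·signedArea(BDE) = -13/3 ∩ BE · CD = -39]
4. B_y = 19/3  [2·signedArea(BDE) = -13/3 ∩ BE · CD = -39]
   → B = (-17/3, 19/3)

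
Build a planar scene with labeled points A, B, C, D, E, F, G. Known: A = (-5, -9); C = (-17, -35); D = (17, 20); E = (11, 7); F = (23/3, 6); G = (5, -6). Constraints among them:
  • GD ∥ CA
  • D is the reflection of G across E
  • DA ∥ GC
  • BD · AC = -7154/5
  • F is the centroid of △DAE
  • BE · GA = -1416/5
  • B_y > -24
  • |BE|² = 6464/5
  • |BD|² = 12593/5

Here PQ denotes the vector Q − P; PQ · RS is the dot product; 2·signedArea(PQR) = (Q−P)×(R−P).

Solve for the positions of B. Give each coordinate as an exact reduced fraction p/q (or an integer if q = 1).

B = (-41/5, -117/5)

1. B_x = -41/5  [BD · AC = -7154/5 ∩ BE · GA = -1416/5]
2. B_y = -117/5  [BD · AC = -7154/5 ∩ BE · GA = -1416/5]
   → B = (-41/5, -117/5)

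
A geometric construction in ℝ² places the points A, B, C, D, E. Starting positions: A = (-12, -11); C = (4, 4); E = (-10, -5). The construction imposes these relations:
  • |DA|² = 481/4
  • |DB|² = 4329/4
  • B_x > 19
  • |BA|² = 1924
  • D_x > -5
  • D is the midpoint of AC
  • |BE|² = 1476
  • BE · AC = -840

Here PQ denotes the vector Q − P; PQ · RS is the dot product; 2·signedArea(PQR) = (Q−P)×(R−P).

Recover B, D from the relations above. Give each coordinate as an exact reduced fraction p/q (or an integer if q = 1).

1. B_x = 20  [line -16·x + -15·y + 605 = 0 ∩ |BE|² = 1476]
2. B_y = 19  [line -16·x + -15·y + 605 = 0 ∩ |BE|² = 1476]
   → B = (20, 19)
3. D_x = -4  [D is the midpoint of AC]
4. D_y = -7/2  [D is the midpoint of AC]
   → D = (-4, -7/2)

B = (20, 19)
D = (-4, -7/2)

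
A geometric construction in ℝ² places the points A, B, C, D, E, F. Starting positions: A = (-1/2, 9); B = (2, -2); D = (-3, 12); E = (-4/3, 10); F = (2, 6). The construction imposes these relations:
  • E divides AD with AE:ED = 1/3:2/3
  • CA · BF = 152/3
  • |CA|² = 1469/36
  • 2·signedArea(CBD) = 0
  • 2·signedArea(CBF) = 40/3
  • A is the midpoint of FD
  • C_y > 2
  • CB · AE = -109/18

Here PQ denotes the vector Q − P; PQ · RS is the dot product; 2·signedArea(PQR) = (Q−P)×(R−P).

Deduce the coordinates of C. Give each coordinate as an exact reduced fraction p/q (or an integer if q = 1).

1. C_x = 1/3  [2·signedArea(CBD) = 0 ∩ CA · BF = 152/3]
2. C_y = 8/3  [2·signedArea(CBD) = 0 ∩ CA · BF = 152/3]
   → C = (1/3, 8/3)

C = (1/3, 8/3)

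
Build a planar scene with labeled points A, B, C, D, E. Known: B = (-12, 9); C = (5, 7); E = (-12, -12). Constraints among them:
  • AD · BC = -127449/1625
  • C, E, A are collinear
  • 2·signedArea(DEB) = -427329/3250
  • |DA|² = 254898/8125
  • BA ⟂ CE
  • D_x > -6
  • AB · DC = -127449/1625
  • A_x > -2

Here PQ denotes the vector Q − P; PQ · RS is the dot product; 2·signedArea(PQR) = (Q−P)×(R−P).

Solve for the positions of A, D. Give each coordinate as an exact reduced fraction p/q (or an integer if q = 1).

1. A_x = -1017/650  [C, E, A are collinear ∩ BA ⟂ CE]
2. A_y = -219/650  [C, E, A are collinear ∩ BA ⟂ CE]
   → A = (-1017/650, -219/650)
3. D_x = -18651/3250  [2·signedArea(DEB) = -427329/3250 ∩ AD · BC = -127449/1625]
4. D_y = 11043/3250  [2·signedArea(DEB) = -427329/3250 ∩ AD · BC = -127449/1625]
   → D = (-18651/3250, 11043/3250)

A = (-1017/650, -219/650)
D = (-18651/3250, 11043/3250)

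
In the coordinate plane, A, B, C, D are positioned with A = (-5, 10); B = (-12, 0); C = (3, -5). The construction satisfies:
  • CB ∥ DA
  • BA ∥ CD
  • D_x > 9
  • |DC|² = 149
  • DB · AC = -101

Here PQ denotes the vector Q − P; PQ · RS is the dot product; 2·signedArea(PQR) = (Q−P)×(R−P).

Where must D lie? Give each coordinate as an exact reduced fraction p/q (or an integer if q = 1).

1. D_x = 10  [CB ∥ DA ∩ BA ∥ CD]
2. D_y = 5  [CB ∥ DA ∩ BA ∥ CD]
   → D = (10, 5)

D = (10, 5)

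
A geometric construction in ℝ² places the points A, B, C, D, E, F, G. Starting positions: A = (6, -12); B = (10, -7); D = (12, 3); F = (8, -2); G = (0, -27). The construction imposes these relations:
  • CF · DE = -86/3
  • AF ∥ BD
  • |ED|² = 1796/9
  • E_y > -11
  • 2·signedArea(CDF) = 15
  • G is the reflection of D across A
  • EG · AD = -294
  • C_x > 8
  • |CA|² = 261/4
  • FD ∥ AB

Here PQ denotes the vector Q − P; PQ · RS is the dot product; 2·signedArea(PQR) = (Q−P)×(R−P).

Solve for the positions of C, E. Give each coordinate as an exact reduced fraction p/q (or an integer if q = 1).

C = (9, -9/2)
E = (22/3, -31/3)

1. C_x = 9  [line 5·x + -4·y + -63 = 0 ∩ |CA|² = 261/4]
2. C_y = -9/2  [line 5·x + -4·y + -63 = 0 ∩ |CA|² = 261/4]
   → C = (9, -9/2)
3. E_x = 22/3  [EG · AD = -294 ∩ CF · DE = -86/3]
4. E_y = -31/3  [EG · AD = -294 ∩ CF · DE = -86/3]
   → E = (22/3, -31/3)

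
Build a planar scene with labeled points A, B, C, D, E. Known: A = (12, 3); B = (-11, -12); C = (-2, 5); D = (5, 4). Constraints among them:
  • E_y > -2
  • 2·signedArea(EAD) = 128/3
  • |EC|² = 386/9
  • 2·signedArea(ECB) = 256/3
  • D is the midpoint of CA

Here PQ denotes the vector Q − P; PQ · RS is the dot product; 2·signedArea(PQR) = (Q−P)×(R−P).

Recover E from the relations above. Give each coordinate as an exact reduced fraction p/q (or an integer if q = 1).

E = (-1/3, -4/3)

1. E_x = -1/3  [2·signedArea(EAD) = 128/3 ∩ 2·signedArea(ECB) = 256/3]
2. E_y = -4/3  [2·signedArea(EAD) = 128/3 ∩ 2·signedArea(ECB) = 256/3]
   → E = (-1/3, -4/3)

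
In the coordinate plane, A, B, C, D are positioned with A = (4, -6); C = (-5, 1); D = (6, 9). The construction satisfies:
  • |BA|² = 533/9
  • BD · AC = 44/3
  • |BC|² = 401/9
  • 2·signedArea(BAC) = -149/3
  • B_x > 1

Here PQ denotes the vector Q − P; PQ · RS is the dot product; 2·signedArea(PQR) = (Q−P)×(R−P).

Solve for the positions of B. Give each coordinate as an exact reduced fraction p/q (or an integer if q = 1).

B = (5/3, 4/3)

1. B_x = 5/3  [2·signedArea(BAC) = -149/3 ∩ BD · AC = 44/3]
2. B_y = 4/3  [2·signedArea(BAC) = -149/3 ∩ BD · AC = 44/3]
   → B = (5/3, 4/3)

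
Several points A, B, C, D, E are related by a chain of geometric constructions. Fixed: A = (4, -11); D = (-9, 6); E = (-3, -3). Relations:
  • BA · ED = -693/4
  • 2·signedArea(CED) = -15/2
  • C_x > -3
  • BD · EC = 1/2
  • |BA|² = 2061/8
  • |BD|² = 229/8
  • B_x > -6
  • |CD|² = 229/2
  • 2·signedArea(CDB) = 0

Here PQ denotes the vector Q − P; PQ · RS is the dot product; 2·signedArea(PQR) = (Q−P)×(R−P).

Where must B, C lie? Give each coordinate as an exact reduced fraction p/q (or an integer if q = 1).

B = (-23/4, 7/4)
C = (-5/2, -5/2)

1. B_x = -23/4  [line 6·x + -9·y + 201/4 = 0 ∩ |BD|² = 229/8]
2. B_y = 7/4  [line 6·x + -9·y + 201/4 = 0 ∩ |BD|² = 229/8]
   → B = (-23/4, 7/4)
3. C_x = -5/2  [BD · EC = 1/2 ∩ 2·signedArea(CDB) = 0]
4. C_y = -5/2  [BD · EC = 1/2 ∩ 2·signedArea(CDB) = 0]
   → C = (-5/2, -5/2)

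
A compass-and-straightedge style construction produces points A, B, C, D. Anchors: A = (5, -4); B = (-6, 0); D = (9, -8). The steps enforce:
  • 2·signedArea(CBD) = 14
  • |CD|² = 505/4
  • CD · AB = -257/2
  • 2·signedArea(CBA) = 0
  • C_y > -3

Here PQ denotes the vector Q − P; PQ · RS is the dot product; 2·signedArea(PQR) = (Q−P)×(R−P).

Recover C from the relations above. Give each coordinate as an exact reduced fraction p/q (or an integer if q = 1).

1. C_x = -1/2  [2·signedArea(CBA) = 0 ∩ 2·signedArea(CBD) = 14]
2. C_y = -2  [2·signedArea(CBA) = 0 ∩ 2·signedArea(CBD) = 14]
   → C = (-1/2, -2)

C = (-1/2, -2)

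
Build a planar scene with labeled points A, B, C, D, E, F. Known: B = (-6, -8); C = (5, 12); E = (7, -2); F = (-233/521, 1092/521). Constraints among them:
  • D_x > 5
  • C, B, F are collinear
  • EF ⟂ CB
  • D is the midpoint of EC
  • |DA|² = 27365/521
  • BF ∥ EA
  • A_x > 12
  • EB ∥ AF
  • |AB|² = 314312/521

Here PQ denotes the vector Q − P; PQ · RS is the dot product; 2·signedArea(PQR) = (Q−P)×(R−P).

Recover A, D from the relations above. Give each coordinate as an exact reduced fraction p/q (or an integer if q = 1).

1. A_x = 6540/521  [EB ∥ AF ∩ BF ∥ EA]
2. A_y = 4218/521  [EB ∥ AF ∩ BF ∥ EA]
   → A = (6540/521, 4218/521)
3. D_x = 6  [D is the midpoint of EC]
4. D_y = 5  [D is the midpoint of EC]
   → D = (6, 5)

A = (6540/521, 4218/521)
D = (6, 5)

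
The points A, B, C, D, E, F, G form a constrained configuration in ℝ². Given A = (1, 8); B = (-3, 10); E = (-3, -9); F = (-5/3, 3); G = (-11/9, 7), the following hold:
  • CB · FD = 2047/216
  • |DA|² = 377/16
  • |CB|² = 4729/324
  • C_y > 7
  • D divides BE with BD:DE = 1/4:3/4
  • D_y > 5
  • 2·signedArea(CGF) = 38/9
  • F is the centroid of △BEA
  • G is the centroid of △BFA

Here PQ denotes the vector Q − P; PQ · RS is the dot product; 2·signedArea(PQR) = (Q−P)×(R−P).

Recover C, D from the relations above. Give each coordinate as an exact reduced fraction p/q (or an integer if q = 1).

1. D_x = -3  [D divides BE with BD:DE = 1/4:3/4]
2. D_y = 21/4  [D divides BE with BD:DE = 1/4:3/4]
   → D = (-3, 21/4)
3. C_x = -1/9  [CB · FD = 2047/216 ∩ 2·signedArea(CGF) = 38/9]
4. C_y = 15/2  [CB · FD = 2047/216 ∩ 2·signedArea(CGF) = 38/9]
   → C = (-1/9, 15/2)

C = (-1/9, 15/2)
D = (-3, 21/4)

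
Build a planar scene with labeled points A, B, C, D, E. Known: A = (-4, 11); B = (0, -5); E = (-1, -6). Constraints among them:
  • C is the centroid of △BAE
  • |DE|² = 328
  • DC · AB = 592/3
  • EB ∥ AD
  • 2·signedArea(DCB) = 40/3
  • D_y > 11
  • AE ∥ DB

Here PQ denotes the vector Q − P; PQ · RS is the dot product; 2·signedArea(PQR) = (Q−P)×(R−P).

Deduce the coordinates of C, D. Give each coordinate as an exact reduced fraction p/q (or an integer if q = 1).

1. C_x = -5/3  [C is the centroid of △BAE]
2. C_y = 0  [C is the centroid of △BAE]
   → C = (-5/3, 0)
3. D_x = -3  [AE ∥ DB ∩ EB ∥ AD]
4. D_y = 12  [AE ∥ DB ∩ EB ∥ AD]
   → D = (-3, 12)

C = (-5/3, 0)
D = (-3, 12)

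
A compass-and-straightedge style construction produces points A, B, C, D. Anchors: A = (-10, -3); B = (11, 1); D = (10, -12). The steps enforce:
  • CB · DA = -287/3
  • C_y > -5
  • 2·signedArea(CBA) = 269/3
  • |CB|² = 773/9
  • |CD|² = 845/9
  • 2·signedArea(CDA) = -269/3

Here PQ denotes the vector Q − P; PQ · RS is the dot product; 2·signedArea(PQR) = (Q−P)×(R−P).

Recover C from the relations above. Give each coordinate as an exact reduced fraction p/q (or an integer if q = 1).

C = (11/3, -14/3)

1. C_x = 11/3  [2·signedArea(CBA) = 269/3 ∩ CB · DA = -287/3]
2. C_y = -14/3  [2·signedArea(CBA) = 269/3 ∩ CB · DA = -287/3]
   → C = (11/3, -14/3)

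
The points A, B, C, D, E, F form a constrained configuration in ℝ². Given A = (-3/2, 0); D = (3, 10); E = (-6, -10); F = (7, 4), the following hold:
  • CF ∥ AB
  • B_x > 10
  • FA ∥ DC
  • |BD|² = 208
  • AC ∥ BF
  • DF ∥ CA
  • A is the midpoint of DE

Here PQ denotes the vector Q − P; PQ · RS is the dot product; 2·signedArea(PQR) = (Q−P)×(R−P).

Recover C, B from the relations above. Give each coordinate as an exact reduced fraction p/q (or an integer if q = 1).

1. C_x = -11/2  [DF ∥ CA ∩ FA ∥ DC]
2. C_y = 6  [DF ∥ CA ∩ FA ∥ DC]
   → C = (-11/2, 6)
3. B_x = 11  [AC ∥ BF ∩ CF ∥ AB]
4. B_y = -2  [AC ∥ BF ∩ CF ∥ AB]
   → B = (11, -2)

B = (11, -2)
C = (-11/2, 6)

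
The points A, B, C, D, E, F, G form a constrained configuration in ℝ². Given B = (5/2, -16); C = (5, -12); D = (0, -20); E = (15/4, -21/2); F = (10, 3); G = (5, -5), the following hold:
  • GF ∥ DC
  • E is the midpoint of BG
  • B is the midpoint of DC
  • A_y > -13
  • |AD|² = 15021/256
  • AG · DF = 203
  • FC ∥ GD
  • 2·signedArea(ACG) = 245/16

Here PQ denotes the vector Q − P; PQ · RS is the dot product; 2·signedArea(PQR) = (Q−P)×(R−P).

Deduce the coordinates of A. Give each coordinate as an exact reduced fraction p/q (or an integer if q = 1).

A = (45/16, -103/8)

1. A_x = 45/16  [AG · DF = 203 ∩ 2·signedArea(ACG) = 245/16]
2. A_y = -103/8  [AG · DF = 203 ∩ 2·signedArea(ACG) = 245/16]
   → A = (45/16, -103/8)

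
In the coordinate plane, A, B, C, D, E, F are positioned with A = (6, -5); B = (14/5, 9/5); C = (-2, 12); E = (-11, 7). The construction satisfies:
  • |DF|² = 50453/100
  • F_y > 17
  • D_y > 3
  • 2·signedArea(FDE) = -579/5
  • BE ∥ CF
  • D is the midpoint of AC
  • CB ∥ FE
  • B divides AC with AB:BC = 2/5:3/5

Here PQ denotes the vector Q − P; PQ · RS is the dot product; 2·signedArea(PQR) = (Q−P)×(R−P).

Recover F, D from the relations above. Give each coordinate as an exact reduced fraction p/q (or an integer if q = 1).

D = (2, 7/2)
F = (-79/5, 86/5)

1. F_x = -79/5  [CB ∥ FE ∩ BE ∥ CF]
2. F_y = 86/5  [CB ∥ FE ∩ BE ∥ CF]
   → F = (-79/5, 86/5)
3. D_x = 2  [D is the midpoint of AC]
4. D_y = 7/2  [D is the midpoint of AC]
   → D = (2, 7/2)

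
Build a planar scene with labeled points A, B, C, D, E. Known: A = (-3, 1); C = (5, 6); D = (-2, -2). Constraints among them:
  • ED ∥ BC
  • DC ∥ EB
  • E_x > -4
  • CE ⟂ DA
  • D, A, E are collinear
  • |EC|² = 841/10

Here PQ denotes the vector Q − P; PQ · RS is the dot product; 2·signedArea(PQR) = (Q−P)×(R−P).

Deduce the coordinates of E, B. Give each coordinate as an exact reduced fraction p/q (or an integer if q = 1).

B = (33/10, 111/10)
E = (-37/10, 31/10)

1. E_x = -37/10  [D, A, E are collinear ∩ CE ⟂ DA]
2. E_y = 31/10  [D, A, E are collinear ∩ CE ⟂ DA]
   → E = (-37/10, 31/10)
3. B_x = 33/10  [ED ∥ BC ∩ DC ∥ EB]
4. B_y = 111/10  [ED ∥ BC ∩ DC ∥ EB]
   → B = (33/10, 111/10)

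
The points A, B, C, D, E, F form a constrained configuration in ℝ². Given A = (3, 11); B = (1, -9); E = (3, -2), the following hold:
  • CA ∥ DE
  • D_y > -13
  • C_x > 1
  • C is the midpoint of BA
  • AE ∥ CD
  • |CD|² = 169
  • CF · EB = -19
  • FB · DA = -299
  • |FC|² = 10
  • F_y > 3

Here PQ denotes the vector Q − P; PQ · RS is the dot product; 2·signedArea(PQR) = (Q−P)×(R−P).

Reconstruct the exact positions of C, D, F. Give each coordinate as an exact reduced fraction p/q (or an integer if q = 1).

C = (2, 1)
D = (2, -12)
F = (1, 4)

1. C_x = 2  [C is the midpoint of BA]
2. C_y = 1  [C is the midpoint of BA]
   → C = (2, 1)
3. D_x = 2  [CA ∥ DE ∩ AE ∥ CD]
4. D_y = -12  [CA ∥ DE ∩ AE ∥ CD]
   → D = (2, -12)
5. F_x = 1  [FB · DA = -299 ∩ CF · EB = -19]
6. F_y = 4  [FB · DA = -299 ∩ CF · EB = -19]
   → F = (1, 4)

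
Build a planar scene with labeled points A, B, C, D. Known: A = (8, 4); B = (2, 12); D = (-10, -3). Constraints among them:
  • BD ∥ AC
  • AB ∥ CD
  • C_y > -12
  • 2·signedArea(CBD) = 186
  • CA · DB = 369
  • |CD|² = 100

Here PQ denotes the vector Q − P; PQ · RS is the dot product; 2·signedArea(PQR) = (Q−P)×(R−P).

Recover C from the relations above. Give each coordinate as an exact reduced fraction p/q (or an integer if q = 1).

C = (-4, -11)

1. C_x = -4  [AB ∥ CD ∩ BD ∥ AC]
2. C_y = -11  [AB ∥ CD ∩ BD ∥ AC]
   → C = (-4, -11)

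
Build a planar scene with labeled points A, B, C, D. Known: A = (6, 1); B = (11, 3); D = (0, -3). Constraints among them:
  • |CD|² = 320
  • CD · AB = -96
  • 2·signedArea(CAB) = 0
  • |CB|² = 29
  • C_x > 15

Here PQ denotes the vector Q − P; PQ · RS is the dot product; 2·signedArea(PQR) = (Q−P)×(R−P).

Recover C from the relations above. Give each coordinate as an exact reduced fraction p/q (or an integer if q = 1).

C = (16, 5)

1. C_x = 16  [2·signedArea(CAB) = 0 ∩ CD · AB = -96]
2. C_y = 5  [2·signedArea(CAB) = 0 ∩ CD · AB = -96]
   → C = (16, 5)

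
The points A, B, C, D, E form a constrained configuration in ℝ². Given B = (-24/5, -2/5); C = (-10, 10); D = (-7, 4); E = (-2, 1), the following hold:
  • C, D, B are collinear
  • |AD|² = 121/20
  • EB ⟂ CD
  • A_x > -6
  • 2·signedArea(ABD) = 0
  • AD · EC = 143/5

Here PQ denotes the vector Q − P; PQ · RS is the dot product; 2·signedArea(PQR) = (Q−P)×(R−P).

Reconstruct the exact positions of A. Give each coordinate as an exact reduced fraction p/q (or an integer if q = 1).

1. A_x = -59/10  [2·signedArea(ABD) = 0 ∩ AD · EC = 143/5]
2. A_y = 9/5  [2·signedArea(ABD) = 0 ∩ AD · EC = 143/5]
   → A = (-59/10, 9/5)

A = (-59/10, 9/5)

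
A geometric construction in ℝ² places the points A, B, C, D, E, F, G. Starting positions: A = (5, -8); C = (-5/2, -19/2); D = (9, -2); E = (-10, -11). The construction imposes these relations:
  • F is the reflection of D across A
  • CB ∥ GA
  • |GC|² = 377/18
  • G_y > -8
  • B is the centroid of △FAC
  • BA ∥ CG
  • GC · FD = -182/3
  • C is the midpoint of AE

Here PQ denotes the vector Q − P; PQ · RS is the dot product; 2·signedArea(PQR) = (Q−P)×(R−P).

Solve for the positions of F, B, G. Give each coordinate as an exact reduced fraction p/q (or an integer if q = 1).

1. F_x = 1  [F is the reflection of D across A]
2. F_y = -14  [F is the reflection of D across A]
   → F = (1, -14)
3. B_x = 7/6  [B is the centroid of △FAC]
4. B_y = -21/2  [B is the centroid of △FAC]
   → B = (7/6, -21/2)
5. G_x = 4/3  [CB ∥ GA ∩ BA ∥ CG]
6. G_y = -7  [CB ∥ GA ∩ BA ∥ CG]
   → G = (4/3, -7)

B = (7/6, -21/2)
F = (1, -14)
G = (4/3, -7)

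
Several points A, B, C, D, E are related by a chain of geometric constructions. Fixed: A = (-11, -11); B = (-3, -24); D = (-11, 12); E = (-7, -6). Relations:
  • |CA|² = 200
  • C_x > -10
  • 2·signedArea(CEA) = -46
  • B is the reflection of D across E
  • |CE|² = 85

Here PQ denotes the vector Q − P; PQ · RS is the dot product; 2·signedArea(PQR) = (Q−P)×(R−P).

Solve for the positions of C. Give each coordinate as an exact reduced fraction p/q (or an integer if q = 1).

1. C_x = -9  [line 5·x + -4·y + 57 = 0 ∩ |CA|² = 200]
2. C_y = 3  [line 5·x + -4·y + 57 = 0 ∩ |CA|² = 200]
   → C = (-9, 3)

C = (-9, 3)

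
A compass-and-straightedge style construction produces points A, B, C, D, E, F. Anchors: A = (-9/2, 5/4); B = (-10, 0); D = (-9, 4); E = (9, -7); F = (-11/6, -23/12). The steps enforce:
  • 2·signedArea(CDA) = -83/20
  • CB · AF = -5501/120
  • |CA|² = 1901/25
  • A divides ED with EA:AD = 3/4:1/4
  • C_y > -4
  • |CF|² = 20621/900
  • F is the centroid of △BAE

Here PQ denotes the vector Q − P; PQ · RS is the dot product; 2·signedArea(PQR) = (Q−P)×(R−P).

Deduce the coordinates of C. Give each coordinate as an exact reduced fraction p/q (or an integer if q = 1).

1. C_x = 5/2  [CB · AF = -5501/120 ∩ 2·signedArea(CDA) = -83/20]
2. C_y = -79/20  [CB · AF = -5501/120 ∩ 2·signedArea(CDA) = -83/20]
   → C = (5/2, -79/20)

C = (5/2, -79/20)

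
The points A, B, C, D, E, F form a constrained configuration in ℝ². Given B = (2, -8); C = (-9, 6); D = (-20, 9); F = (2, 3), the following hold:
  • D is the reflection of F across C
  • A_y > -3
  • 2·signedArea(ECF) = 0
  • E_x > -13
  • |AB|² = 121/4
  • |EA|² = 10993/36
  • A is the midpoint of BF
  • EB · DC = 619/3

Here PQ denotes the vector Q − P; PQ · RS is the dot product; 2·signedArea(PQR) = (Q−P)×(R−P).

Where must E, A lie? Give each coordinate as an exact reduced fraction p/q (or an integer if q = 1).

1. E_x = -38/3  [2·signedArea(ECF) = 0 ∩ EB · DC = 619/3]
2. E_y = 7  [2·signedArea(ECF) = 0 ∩ EB · DC = 619/3]
   → E = (-38/3, 7)
3. A_x = 2  [A is the midpoint of BF]
4. A_y = -5/2  [A is the midpoint of BF]
   → A = (2, -5/2)

A = (2, -5/2)
E = (-38/3, 7)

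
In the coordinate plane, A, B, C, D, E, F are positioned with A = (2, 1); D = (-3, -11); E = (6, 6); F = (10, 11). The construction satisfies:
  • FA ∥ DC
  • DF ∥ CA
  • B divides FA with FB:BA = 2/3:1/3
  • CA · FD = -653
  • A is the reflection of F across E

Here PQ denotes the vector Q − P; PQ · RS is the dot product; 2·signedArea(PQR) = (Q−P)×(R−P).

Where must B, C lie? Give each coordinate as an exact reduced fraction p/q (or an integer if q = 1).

1. B_x = 14/3  [B divides FA with FB:BA = 2/3:1/3]
2. B_y = 13/3  [B divides FA with FB:BA = 2/3:1/3]
   → B = (14/3, 13/3)
3. C_x = -11  [DF ∥ CA ∩ FA ∥ DC]
4. C_y = -21  [DF ∥ CA ∩ FA ∥ DC]
   → C = (-11, -21)

B = (14/3, 13/3)
C = (-11, -21)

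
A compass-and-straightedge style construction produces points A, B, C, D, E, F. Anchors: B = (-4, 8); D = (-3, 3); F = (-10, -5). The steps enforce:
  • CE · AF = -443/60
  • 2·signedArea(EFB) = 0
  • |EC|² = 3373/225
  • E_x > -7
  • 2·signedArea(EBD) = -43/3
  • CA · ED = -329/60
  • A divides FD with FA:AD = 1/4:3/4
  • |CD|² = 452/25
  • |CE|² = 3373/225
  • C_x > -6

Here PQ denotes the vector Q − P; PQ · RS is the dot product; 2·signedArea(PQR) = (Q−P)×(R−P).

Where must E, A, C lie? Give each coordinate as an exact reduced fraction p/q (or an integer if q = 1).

A = (-33/4, -3)
C = (-29/5, -1/5)
E = (-6, 11/3)

1. E_x = -6  [2·signedArea(EFB) = 0 ∩ 2·signedArea(EBD) = -43/3]
2. E_y = 11/3  [2·signedArea(EFB) = 0 ∩ 2·signedArea(EBD) = -43/3]
   → E = (-6, 11/3)
3. A_x = -33/4  [A divides FD with FA:AD = 1/4:3/4]
4. A_y = -3  [A divides FD with FA:AD = 1/4:3/4]
   → A = (-33/4, -3)
5. C_x = -29/5  [CE · AF = -443/60 ∩ CA · ED = -329/60]
6. C_y = -1/5  [CE · AF = -443/60 ∩ CA · ED = -329/60]
   → C = (-29/5, -1/5)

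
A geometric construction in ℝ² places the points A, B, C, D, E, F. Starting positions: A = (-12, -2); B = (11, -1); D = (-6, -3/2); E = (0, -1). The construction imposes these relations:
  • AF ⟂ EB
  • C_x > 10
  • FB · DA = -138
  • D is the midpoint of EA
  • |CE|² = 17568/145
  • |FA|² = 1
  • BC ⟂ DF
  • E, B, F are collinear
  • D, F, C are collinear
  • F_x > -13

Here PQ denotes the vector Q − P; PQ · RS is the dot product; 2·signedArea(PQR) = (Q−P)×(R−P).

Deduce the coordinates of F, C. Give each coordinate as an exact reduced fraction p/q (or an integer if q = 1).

1. F_x = -12  [E, B, F are collinear ∩ AF ⟂ EB]
2. F_y = -1  [E, B, F are collinear ∩ AF ⟂ EB]
   → F = (-12, -1)
3. C_x = 1572/145  [D, F, C are collinear ∩ BC ⟂ DF]
4. C_y = -421/145  [D, F, C are collinear ∩ BC ⟂ DF]
   → C = (1572/145, -421/145)

C = (1572/145, -421/145)
F = (-12, -1)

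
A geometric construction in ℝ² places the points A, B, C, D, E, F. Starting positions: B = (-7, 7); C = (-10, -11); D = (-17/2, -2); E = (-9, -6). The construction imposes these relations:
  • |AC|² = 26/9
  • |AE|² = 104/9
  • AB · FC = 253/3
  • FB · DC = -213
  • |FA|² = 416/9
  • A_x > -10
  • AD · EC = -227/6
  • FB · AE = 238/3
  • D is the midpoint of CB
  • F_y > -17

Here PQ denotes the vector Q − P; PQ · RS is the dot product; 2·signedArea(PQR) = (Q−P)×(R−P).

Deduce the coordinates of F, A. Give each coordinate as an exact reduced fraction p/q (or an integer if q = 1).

A = (-29/3, -28/3)
F = (-11, -16)

1. A_x = -29/3  [line 1·x + 5·y + 169/3 = 0 ∩ |AE|² = 104/9]
2. A_y = -28/3  [line 1·x + 5·y + 169/3 = 0 ∩ |AE|² = 104/9]
   → A = (-29/3, -28/3)
3. F_x = -11  [FB · DC = -213 ∩ AB · FC = 253/3]
4. F_y = -16  [FB · DC = -213 ∩ AB · FC = 253/3]
   → F = (-11, -16)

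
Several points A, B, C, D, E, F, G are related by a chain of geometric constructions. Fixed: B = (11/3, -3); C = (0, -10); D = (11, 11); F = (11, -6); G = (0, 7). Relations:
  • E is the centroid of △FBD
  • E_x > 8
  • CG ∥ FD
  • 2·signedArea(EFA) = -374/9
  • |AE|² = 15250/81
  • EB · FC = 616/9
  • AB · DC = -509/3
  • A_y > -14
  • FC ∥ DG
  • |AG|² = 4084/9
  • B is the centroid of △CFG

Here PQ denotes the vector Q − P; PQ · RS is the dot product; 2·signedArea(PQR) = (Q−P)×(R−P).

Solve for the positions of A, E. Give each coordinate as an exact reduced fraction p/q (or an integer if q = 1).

1. E_x = 77/9  [E is the centroid of △FBD]
2. E_y = 2/3  [E is the centroid of △FBD]
   → E = (77/9, 2/3)
3. A_x = 22/3  [AB · DC = -509/3 ∩ 2·signedArea(EFA) = -374/9]
4. A_y = -13  [AB · DC = -509/3 ∩ 2·signedArea(EFA) = -374/9]
   → A = (22/3, -13)

A = (22/3, -13)
E = (77/9, 2/3)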